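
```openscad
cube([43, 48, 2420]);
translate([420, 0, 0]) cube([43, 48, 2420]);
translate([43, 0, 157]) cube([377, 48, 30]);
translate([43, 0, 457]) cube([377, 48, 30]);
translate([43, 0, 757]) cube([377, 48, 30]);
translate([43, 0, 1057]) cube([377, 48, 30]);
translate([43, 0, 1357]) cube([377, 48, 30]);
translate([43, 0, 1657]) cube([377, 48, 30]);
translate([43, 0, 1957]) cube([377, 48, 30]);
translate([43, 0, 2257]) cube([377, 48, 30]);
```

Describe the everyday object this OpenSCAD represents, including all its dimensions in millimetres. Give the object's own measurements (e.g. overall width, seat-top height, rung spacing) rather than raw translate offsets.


A straight ladder. Two 43×48 mm vertical rails, 2420 mm tall, stand 463 mm apart (outside-to-outside) with their front faces coplanar on the −y side. 8 rungs, each 48 mm deep and 30 mm tall, span between the inner faces of the rails, front faces flush with the rails. The lowest rung's underside is at z = 157 mm and rungs are spaced 300 mm apart (underside to underside).


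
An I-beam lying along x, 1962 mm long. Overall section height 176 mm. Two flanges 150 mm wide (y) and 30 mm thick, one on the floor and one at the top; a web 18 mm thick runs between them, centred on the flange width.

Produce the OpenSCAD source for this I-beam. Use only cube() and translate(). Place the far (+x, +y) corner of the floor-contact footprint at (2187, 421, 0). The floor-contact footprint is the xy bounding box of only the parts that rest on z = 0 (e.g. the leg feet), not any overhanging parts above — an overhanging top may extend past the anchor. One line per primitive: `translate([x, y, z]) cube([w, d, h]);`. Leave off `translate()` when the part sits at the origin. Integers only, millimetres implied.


translate([225, 271, 0]) cube([1962, 150, 30]);
translate([225, 337, 30]) cube([1962, 18, 116]);
translate([225, 271, 146]) cube([1962, 150, 30]);


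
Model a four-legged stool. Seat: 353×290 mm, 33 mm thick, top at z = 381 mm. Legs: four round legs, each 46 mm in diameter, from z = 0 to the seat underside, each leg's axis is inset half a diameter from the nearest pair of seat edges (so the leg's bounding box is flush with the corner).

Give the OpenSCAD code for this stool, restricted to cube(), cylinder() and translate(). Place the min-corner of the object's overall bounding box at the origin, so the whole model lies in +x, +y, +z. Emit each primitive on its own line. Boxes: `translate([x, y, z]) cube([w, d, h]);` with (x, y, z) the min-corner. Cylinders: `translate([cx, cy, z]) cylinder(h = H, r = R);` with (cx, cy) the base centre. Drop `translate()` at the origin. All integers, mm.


// leg_h = 381 - 33 = 348
translate([0, 0, 348]) cube([353, 290, 33]);
translate([23, 23, 0]) cylinder(h = 348, r = 23);
translate([330, 23, 0]) cylinder(h = 348, r = 23);
translate([23, 267, 0]) cylinder(h = 348, r = 23);
translate([330, 267, 0]) cylinder(h = 348, r = 23);


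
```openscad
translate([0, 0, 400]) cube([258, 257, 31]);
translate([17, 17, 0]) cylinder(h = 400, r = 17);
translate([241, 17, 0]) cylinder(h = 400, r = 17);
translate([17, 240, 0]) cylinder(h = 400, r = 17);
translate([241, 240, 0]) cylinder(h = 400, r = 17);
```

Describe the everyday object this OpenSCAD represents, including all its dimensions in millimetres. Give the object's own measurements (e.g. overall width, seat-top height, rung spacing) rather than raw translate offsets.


A four-legged stool. The seat is a 258×257×31 mm slab whose top surface is at z = 431 mm; four round legs, each 34 mm in diameter, run from the floor (z = 0) to the underside of the seat, each leg's axis is inset half a diameter from the nearest pair of seat edges (so the leg's bounding box is flush with the corner).


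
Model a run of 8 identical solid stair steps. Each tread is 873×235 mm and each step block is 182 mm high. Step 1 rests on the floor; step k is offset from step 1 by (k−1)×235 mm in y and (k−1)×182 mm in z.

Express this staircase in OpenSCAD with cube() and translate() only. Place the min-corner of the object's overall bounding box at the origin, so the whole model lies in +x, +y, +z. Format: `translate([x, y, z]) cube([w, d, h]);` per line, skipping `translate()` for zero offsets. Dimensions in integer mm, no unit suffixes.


cube([873, 235, 182]);
translate([0, 235, 182]) cube([873, 235, 182]);
translate([0, 470, 364]) cube([873, 235, 182]);
translate([0, 705, 546]) cube([873, 235, 182]);
translate([0, 940, 728]) cube([873, 235, 182]);
translate([0, 1175, 910]) cube([873, 235, 182]);
translate([0, 1410, 1092]) cube([873, 235, 182]);
translate([0, 1645, 1274]) cube([873, 235, 182]);


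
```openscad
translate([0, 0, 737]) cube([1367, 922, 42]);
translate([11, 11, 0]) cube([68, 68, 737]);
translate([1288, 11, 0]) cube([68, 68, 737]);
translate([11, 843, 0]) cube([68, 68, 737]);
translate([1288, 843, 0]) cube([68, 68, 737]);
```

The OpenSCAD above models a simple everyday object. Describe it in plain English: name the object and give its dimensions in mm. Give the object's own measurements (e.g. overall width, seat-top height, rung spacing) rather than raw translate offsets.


A rectangular dining table. The top is 1367×922×42 mm with its upper surface at z = 779 mm. It stands on four 68×68 mm square legs, each inset 11 mm from the nearest pair of top edges, running from the floor to the underside of the top.


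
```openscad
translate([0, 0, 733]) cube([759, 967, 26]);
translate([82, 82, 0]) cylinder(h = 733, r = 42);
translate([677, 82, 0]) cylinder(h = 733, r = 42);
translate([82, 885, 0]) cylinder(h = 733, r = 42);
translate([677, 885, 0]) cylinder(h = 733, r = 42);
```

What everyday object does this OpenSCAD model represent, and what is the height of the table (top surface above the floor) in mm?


A table. The table height is 759 mm.

A 759×967×26 slab sits at z = 733 on four Ø84 mm round legs — a table. The top surface is at 733 + 26 = 759 mm.


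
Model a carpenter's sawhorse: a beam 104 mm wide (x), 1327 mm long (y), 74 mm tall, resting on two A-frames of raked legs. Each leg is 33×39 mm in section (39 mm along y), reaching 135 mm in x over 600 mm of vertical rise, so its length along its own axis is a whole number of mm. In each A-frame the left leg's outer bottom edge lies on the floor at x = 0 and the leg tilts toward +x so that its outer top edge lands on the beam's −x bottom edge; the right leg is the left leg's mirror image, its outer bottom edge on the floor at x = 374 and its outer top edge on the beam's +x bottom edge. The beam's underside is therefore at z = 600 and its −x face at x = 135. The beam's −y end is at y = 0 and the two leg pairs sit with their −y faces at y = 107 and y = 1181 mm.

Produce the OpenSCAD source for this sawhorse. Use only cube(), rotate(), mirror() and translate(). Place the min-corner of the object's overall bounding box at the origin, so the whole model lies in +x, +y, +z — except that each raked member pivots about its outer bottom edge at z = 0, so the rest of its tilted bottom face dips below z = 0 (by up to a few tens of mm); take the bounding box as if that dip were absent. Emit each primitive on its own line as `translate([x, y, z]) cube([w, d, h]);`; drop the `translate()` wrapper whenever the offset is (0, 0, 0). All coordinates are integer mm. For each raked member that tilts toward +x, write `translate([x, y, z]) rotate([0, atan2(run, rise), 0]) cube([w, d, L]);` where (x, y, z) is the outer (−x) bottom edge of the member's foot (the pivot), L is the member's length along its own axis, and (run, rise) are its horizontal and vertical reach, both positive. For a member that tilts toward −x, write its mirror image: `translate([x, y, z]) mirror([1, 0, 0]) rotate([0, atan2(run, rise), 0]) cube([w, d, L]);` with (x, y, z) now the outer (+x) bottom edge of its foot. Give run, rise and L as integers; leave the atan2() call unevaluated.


translate([135, 0, 600]) cube([104, 1327, 74]);
translate([0, 107, 0]) rotate([0, atan2(135, 600), 0]) cube([33, 39, 615]);
translate([374, 107, 0]) mirror([1, 0, 0]) rotate([0, atan2(135, 600), 0]) cube([33, 39, 615]);
translate([0, 1181, 0]) rotate([0, atan2(135, 600), 0]) cube([33, 39, 615]);
translate([374, 1181, 0]) mirror([1, 0, 0]) rotate([0, atan2(135, 600), 0]) cube([33, 39, 615]);


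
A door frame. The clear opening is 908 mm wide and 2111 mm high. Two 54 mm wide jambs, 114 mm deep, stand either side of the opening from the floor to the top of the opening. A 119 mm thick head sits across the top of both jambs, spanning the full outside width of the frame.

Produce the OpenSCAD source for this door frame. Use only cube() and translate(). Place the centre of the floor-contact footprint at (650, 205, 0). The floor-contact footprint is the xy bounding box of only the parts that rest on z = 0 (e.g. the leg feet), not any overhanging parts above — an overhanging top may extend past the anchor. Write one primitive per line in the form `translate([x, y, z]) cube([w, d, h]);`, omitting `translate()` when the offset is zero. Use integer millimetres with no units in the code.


translate([142, 148, 0]) cube([54, 114, 2111]);
translate([1104, 148, 0]) cube([54, 114, 2111]);
translate([142, 148, 2111]) cube([1016, 114, 119]);


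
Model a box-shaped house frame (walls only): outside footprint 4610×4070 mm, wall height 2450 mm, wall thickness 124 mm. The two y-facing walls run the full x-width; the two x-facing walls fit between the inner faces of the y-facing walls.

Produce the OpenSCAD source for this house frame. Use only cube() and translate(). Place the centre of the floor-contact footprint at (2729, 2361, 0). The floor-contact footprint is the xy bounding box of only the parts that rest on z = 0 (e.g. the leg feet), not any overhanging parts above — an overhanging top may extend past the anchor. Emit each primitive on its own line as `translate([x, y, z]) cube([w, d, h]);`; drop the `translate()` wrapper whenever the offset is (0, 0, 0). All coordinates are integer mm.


translate([424, 326, 0]) cube([4610, 124, 2450]);
translate([424, 4272, 0]) cube([4610, 124, 2450]);
translate([424, 450, 0]) cube([124, 3822, 2450]);
translate([4910, 450, 0]) cube([124, 3822, 2450]);


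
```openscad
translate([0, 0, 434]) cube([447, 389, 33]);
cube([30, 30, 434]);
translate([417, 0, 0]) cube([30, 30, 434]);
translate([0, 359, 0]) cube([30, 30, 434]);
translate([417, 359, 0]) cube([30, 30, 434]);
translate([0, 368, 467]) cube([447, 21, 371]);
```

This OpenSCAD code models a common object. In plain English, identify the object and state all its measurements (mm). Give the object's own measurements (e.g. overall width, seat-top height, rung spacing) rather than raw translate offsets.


A chair. The seat is a 447×389×33 mm slab with its top at z = 467 mm, on four 30×30 mm corner legs (flush with the seat edges, standing on z = 0). A flat backrest 21 mm thick, 371 mm tall, spans the full seat width and rises from the seat top along its +y edge, rear face flush with the rear of the seat.


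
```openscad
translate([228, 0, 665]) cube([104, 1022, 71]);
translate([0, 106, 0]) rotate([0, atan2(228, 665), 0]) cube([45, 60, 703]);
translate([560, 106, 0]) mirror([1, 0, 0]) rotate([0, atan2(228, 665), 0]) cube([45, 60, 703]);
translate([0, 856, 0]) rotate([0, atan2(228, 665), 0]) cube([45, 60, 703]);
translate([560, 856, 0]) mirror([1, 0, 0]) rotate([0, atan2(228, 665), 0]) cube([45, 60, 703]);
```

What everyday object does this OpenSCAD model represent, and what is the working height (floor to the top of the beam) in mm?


A sawhorse. The overall height is 736 mm.

A beam across two mirrored pairs of raked legs — a sawhorse. The beam's underside is at z = 665 (matching the legs' vertical rise in atan2(228, 665)) and the beam is 71 mm tall, so its top is at 665 + 71 = 736 mm. The raked legs top out at the beam's underside, so that is the highest point.


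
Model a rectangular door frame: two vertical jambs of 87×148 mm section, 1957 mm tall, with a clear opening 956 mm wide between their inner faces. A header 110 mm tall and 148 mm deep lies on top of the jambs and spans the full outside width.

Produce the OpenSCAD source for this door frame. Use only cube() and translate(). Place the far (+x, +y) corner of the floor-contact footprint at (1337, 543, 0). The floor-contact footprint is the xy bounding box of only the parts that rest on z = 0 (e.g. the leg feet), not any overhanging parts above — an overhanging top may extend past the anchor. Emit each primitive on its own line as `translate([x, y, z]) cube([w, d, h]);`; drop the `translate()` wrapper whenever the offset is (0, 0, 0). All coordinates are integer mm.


translate([207, 395, 0]) cube([87, 148, 1957]);
translate([1250, 395, 0]) cube([87, 148, 1957]);
translate([207, 395, 1957]) cube([1130, 148, 110]);


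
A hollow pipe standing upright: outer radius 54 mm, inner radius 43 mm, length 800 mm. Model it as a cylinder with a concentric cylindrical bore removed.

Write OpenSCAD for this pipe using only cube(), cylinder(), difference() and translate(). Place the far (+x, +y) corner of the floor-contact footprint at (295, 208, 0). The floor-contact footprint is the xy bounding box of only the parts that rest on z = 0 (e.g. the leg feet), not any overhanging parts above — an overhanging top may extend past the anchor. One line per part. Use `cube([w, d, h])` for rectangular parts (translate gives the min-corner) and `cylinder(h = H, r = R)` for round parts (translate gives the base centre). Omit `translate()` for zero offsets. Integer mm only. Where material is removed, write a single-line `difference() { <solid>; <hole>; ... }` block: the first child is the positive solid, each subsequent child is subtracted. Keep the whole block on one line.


difference() { translate([241, 154, 0]) cylinder(h = 800, r = 54); translate([241, 154, 0]) cylinder(h = 800, r = 43); }


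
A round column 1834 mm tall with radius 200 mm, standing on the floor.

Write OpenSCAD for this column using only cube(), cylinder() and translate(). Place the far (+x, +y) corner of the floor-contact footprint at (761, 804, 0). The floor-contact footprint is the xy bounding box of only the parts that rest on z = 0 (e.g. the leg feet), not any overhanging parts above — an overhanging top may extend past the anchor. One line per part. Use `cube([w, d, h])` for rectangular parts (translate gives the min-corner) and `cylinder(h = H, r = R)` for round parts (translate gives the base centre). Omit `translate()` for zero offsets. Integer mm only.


translate([561, 604, 0]) cylinder(h = 1834, r = 200);


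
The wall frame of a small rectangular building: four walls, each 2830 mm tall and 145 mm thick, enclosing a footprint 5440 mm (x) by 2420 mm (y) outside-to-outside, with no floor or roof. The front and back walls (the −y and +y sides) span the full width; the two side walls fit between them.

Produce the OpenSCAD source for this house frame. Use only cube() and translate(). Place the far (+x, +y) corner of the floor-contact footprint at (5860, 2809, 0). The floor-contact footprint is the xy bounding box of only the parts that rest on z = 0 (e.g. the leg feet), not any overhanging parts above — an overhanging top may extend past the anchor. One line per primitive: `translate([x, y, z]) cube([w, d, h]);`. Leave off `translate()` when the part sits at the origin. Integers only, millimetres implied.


translate([420, 389, 0]) cube([5440, 145, 2830]);
translate([420, 2664, 0]) cube([5440, 145, 2830]);
translate([420, 534, 0]) cube([145, 2130, 2830]);
translate([5715, 534, 0]) cube([145, 2130, 2830]);


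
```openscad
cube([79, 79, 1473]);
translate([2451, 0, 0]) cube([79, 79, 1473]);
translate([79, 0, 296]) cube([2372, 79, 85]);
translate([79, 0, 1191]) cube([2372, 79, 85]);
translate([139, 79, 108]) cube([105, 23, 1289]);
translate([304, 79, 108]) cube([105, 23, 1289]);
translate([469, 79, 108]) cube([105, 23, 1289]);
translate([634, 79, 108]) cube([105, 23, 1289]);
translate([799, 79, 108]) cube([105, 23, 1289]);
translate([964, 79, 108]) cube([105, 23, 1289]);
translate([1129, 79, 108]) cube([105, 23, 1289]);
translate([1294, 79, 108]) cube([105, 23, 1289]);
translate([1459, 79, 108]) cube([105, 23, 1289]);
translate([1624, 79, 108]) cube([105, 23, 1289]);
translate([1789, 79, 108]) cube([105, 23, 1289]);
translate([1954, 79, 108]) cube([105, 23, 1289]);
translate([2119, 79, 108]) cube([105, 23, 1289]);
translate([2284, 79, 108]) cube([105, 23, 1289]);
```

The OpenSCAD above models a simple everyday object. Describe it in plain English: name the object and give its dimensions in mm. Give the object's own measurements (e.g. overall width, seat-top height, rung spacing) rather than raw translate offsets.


A fence section. Two 79×79 mm posts, 1473 mm tall, stand on the floor with a clear span of 2372 mm between their inner faces. Two horizontal rails of 79×85 mm section span the gap between the posts with their undersides at z = 296 mm and z = 1191 mm, flush with the posts' −y face. 14 pickets, each 105 mm wide, 23 mm thick and 1289 mm tall, are fixed to the +y face of the rails with their bottoms at z = 108 mm, spaced across the span with a 60 mm gap after the −x post and between neighbouring pickets, with 62 mm left before the +x post.


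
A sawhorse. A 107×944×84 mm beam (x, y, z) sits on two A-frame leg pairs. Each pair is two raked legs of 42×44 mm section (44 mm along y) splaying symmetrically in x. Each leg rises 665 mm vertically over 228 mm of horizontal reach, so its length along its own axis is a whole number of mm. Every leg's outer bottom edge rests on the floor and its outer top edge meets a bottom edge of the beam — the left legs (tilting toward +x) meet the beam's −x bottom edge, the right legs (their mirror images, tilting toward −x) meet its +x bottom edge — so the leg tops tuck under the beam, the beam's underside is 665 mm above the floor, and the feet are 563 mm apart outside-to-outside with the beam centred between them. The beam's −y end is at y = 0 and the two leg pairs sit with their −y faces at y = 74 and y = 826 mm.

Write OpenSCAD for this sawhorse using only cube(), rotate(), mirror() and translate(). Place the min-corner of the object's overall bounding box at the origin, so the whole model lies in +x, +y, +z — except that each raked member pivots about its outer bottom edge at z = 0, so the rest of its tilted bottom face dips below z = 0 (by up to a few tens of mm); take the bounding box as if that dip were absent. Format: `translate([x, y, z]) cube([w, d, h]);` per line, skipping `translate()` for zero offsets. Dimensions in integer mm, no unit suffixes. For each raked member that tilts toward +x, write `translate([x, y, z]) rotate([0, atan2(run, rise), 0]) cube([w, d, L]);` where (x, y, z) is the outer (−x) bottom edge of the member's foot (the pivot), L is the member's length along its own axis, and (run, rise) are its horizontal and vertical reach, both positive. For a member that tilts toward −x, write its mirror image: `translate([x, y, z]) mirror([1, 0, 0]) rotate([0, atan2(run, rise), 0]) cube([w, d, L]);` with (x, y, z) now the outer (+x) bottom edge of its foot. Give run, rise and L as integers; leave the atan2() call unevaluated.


translate([228, 0, 665]) cube([107, 944, 84]);
translate([0, 74, 0]) rotate([0, atan2(228, 665), 0]) cube([42, 44, 703]);
translate([563, 74, 0]) mirror([1, 0, 0]) rotate([0, atan2(228, 665), 0]) cube([42, 44, 703]);
translate([0, 826, 0]) rotate([0, atan2(228, 665), 0]) cube([42, 44, 703]);
translate([563, 826, 0]) mirror([1, 0, 0]) rotate([0, atan2(228, 665), 0]) cube([42, 44, 703]);


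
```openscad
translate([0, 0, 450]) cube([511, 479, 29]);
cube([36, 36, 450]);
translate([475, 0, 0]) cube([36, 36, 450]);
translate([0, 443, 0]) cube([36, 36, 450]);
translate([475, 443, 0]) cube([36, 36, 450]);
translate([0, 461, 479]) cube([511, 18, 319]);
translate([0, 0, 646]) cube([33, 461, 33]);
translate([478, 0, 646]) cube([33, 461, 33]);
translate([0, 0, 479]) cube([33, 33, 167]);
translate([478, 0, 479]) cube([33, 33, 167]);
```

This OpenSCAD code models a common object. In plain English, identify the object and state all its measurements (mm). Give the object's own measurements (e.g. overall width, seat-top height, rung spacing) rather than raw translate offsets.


A chair. The seat is a 511×479×29 mm slab with its top at z = 479 mm, on four 36×36 mm corner legs (flush with the seat edges, standing on z = 0). A flat backrest 18 mm thick, 319 mm tall, spans the full seat width and rises from the seat top along its +y edge, rear face flush with the rear of the seat. Two armrests of 33×33 mm section run along each side from the seat's front edge to the front of the backrest, top faces 200 mm above the seat top and outer faces flush with the seat's x-edges; a 33×33 mm post under the front of each armrest stands on the seat at the front corner.


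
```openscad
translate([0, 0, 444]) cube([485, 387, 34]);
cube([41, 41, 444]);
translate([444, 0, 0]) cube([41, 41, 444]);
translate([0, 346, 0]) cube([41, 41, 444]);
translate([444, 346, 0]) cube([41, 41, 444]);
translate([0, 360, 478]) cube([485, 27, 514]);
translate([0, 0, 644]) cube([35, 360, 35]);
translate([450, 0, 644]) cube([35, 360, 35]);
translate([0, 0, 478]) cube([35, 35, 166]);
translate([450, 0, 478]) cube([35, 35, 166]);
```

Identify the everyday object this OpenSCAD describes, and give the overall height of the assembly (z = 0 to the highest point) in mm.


A chair. The overall height is 992 mm.

A slab on four corner posts with a tall panel at the back — a chair. The seat slab sits at z = 444 with thickness 34, and the 514 mm backrest starts at the seat top, so the overall height is 444 + 34 + 514 = 992 mm.


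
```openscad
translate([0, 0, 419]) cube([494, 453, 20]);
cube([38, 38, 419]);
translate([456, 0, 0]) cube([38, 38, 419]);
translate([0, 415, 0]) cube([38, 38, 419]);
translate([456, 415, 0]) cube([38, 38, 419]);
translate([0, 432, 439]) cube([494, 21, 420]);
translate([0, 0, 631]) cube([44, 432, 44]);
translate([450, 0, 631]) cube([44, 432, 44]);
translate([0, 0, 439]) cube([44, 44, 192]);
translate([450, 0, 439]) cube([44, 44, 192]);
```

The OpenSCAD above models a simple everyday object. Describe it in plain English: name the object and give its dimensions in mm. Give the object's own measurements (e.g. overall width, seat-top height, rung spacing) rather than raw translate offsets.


A chair. The seat is a 494×453×20 mm slab with its top at z = 439 mm, on four 38×38 mm corner legs (flush with the seat edges, standing on z = 0). A flat backrest 21 mm thick, 420 mm tall, spans the full seat width and rises from the seat top along its +y edge, rear face flush with the rear of the seat. Two armrests of 44×44 mm section run along each side from the seat's front edge to the front of the backrest, top faces 236 mm above the seat top and outer faces flush with the seat's x-edges; a 44×44 mm post under the front of each armrest stands on the seat at the front corner.


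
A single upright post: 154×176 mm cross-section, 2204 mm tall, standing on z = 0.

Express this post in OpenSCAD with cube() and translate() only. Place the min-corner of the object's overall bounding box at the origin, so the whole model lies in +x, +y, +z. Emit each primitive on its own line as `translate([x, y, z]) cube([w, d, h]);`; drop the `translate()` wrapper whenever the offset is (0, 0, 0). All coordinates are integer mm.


cube([154, 176, 2204]);


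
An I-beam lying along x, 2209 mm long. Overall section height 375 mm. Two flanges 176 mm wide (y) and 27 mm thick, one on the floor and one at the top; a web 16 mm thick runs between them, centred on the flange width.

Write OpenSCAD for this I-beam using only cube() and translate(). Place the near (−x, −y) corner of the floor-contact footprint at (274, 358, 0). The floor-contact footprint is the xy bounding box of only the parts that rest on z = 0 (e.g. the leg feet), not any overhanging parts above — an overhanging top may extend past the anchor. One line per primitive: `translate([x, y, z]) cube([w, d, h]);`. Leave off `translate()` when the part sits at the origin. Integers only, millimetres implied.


translate([274, 358, 0]) cube([2209, 176, 27]);
translate([274, 438, 27]) cube([2209, 16, 321]);
translate([274, 358, 348]) cube([2209, 176, 27]);


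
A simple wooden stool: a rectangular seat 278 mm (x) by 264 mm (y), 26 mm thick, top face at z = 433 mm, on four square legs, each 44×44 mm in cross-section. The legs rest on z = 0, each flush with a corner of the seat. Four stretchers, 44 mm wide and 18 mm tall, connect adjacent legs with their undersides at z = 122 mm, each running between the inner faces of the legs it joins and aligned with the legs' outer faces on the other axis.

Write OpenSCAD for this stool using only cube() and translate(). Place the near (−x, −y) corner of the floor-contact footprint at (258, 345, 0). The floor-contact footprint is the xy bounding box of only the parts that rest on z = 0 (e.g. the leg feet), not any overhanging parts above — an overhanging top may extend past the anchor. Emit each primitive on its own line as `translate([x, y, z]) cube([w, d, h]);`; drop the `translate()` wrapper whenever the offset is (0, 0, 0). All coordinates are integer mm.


translate([258, 345, 407]) cube([278, 264, 26]);
translate([258, 345, 0]) cube([44, 44, 407]);
translate([492, 345, 0]) cube([44, 44, 407]);
translate([258, 565, 0]) cube([44, 44, 407]);
translate([492, 565, 0]) cube([44, 44, 407]);
translate([302, 345, 122]) cube([190, 44, 18]);
translate([302, 565, 122]) cube([190, 44, 18]);
translate([258, 389, 122]) cube([44, 176, 18]);
translate([492, 389, 122]) cube([44, 176, 18]);


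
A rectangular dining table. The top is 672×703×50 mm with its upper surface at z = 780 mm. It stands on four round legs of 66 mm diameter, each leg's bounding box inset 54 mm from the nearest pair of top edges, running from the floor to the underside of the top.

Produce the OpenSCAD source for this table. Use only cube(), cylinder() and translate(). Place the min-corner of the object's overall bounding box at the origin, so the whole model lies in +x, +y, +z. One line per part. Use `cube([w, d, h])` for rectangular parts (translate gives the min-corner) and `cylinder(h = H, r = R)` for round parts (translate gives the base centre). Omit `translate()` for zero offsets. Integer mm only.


// leg_h = 780 - 50 = 730
translate([0, 0, 730]) cube([672, 703, 50]);
translate([87, 87, 0]) cylinder(h = 730, r = 33);
translate([585, 87, 0]) cylinder(h = 730, r = 33);
translate([87, 616, 0]) cylinder(h = 730, r = 33);
translate([585, 616, 0]) cylinder(h = 730, r = 33);


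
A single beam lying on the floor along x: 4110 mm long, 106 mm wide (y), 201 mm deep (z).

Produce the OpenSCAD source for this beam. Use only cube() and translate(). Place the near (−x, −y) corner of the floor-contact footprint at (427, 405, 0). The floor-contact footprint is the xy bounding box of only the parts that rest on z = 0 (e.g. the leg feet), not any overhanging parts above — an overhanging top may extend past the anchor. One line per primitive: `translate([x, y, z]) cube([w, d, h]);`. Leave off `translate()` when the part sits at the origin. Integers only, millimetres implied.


translate([427, 405, 0]) cube([4110, 106, 201]);


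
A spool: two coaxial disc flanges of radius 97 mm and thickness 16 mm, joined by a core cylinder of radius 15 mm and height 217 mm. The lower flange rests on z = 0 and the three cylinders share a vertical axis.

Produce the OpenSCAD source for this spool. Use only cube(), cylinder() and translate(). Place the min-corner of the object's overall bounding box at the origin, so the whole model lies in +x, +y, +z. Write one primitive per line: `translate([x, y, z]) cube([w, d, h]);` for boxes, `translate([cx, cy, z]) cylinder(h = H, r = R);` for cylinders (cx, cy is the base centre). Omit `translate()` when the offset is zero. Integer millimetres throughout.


translate([97, 97, 0]) cylinder(h = 16, r = 97);
translate([97, 97, 16]) cylinder(h = 217, r = 15);
translate([97, 97, 233]) cylinder(h = 16, r = 97);


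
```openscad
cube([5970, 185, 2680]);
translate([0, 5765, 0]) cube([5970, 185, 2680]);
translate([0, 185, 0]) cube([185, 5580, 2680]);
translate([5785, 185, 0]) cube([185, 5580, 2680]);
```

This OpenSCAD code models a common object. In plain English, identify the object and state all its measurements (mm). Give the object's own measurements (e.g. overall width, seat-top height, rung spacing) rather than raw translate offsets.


The wall frame of a small rectangular building: four walls, each 2680 mm tall and 185 mm thick, enclosing a footprint 5970 mm (x) by 5950 mm (y) outside-to-outside, with no floor or roof. The front and back walls (the −y and +y sides) span the full width; the two side walls fit between them.


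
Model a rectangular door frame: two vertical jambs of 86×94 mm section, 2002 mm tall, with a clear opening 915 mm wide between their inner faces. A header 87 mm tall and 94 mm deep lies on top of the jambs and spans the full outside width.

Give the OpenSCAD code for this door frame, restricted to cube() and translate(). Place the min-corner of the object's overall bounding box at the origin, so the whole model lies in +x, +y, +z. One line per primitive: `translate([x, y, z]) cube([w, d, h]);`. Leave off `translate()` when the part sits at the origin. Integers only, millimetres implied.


cube([86, 94, 2002]);
translate([1001, 0, 0]) cube([86, 94, 2002]);
translate([0, 0, 2002]) cube([1087, 94, 87]);


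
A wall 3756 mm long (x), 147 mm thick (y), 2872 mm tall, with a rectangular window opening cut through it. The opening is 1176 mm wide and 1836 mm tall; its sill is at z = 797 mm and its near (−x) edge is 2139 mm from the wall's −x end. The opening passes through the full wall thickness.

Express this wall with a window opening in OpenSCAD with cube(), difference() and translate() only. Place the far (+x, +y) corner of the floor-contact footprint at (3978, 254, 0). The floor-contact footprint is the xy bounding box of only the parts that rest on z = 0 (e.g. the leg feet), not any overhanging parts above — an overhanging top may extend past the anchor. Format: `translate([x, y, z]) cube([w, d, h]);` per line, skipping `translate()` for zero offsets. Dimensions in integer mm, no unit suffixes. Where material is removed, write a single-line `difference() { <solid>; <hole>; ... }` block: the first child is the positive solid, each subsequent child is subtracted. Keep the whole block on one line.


difference() { translate([222, 107, 0]) cube([3756, 147, 2872]); translate([2361, 107, 797]) cube([1176, 147, 1836]); }


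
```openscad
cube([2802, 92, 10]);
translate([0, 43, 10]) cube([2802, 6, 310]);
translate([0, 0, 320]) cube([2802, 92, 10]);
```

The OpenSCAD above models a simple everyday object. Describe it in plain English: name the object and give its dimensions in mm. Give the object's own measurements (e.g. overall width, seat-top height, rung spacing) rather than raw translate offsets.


An I-beam lying along x, 2802 mm long. Overall section height 330 mm. Two flanges 92 mm wide (y) and 10 mm thick, one on the floor and one at the top; a web 6 mm thick runs between them, centred on the flange width.


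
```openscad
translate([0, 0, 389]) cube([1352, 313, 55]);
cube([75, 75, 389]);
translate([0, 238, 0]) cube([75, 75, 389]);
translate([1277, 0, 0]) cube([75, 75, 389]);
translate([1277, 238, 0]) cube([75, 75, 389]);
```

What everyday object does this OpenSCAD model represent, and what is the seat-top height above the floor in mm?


A bench. The seat-top height is 444 mm.

A long slab on four corner posts — a bench. The slab sits at z = 389 with thickness 55, so the top is 389 + 55 = 444 mm.


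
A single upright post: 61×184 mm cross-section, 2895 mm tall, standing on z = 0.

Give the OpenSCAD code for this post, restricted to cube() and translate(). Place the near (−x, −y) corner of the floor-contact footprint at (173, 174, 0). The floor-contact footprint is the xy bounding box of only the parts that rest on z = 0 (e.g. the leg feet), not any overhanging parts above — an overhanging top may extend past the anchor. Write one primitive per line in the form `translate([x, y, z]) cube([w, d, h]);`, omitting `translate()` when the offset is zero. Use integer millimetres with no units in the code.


translate([173, 174, 0]) cube([61, 184, 2895]);


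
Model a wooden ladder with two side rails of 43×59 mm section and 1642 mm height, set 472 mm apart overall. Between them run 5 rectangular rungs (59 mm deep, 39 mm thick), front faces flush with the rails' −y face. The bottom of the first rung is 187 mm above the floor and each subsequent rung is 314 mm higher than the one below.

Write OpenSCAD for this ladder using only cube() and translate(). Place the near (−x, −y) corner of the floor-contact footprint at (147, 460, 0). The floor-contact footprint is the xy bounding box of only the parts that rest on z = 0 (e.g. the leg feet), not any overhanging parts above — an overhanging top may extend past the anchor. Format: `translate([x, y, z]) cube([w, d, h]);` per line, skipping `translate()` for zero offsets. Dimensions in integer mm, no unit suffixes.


translate([147, 460, 0]) cube([43, 59, 1642]);
translate([576, 460, 0]) cube([43, 59, 1642]);
translate([190, 460, 187]) cube([386, 59, 39]);
translate([190, 460, 501]) cube([386, 59, 39]);
translate([190, 460, 815]) cube([386, 59, 39]);
translate([190, 460, 1129]) cube([386, 59, 39]);
translate([190, 460, 1443]) cube([386, 59, 39]);


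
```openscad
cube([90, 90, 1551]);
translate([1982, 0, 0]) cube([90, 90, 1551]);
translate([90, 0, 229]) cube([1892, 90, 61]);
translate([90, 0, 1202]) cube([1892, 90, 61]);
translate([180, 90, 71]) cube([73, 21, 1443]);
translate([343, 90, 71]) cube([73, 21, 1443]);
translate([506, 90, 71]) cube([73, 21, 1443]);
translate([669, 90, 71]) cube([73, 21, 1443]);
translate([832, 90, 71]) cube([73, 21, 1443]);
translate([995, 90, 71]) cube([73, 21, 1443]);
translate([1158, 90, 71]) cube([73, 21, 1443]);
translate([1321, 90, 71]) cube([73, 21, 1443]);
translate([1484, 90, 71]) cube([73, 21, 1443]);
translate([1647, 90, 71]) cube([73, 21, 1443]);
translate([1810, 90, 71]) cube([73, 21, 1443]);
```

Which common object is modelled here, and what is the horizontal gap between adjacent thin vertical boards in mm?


A fence section. The picket gap is 90 mm.

Two posts, two rails, 11 pickets — a fence section. Span 1892 mm holds 11 pickets of 73 mm with 12 equal gaps: ⌊(1892 − 11·73) / 12⌋ = 90 mm.


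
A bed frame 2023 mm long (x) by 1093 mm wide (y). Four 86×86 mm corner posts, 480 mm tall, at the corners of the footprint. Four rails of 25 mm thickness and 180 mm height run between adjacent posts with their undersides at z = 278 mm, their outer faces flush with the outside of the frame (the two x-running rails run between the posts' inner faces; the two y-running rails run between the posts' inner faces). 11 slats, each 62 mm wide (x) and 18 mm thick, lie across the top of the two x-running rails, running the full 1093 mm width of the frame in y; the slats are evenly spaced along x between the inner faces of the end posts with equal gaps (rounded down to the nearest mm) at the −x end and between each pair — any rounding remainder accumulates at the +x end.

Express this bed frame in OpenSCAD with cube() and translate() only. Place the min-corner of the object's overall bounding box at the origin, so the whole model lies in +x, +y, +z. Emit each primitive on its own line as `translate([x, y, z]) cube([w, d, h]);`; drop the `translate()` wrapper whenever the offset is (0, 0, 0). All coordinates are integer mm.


cube([86, 86, 480]);
translate([0, 1007, 0]) cube([86, 86, 480]);
translate([1937, 0, 0]) cube([86, 86, 480]);
translate([1937, 1007, 0]) cube([86, 86, 480]);
translate([86, 0, 278]) cube([1851, 25, 180]);
translate([86, 1068, 278]) cube([1851, 25, 180]);
translate([0, 86, 278]) cube([25, 921, 180]);
translate([1998, 86, 278]) cube([25, 921, 180]);
translate([183, 0, 458]) cube([62, 1093, 18]);
translate([342, 0, 458]) cube([62, 1093, 18]);
translate([501, 0, 458]) cube([62, 1093, 18]);
translate([660, 0, 458]) cube([62, 1093, 18]);
translate([819, 0, 458]) cube([62, 1093, 18]);
translate([978, 0, 458]) cube([62, 1093, 18]);
translate([1137, 0, 458]) cube([62, 1093, 18]);
translate([1296, 0, 458]) cube([62, 1093, 18]);
translate([1455, 0, 458]) cube([62, 1093, 18]);
translate([1614, 0, 458]) cube([62, 1093, 18]);
translate([1773, 0, 458]) cube([62, 1093, 18]);


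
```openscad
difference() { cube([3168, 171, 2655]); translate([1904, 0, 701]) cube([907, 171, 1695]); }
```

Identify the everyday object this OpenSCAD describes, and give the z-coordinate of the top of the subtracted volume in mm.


A wall with a window opening. The window head height is 2396 mm.

A wall with a rectangular opening subtracted — a window. Sill at z = 701, opening 1695 mm tall, so the head is at 701 + 1695 = 2396 mm.


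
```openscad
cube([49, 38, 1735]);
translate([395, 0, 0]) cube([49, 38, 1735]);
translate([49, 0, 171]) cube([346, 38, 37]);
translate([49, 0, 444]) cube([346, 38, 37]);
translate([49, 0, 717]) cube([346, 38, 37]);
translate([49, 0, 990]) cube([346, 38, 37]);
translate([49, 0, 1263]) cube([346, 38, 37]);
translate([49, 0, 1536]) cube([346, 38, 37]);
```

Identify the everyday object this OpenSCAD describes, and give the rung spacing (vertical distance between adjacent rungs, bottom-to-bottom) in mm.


A ladder. The rung spacing is 273 mm.

Two tall 49×38 posts with 6 short bars between them — a ladder. Adjacent rungs sit at z = 171 and z = 444, so the spacing is 444 − 171 = 273 mm.


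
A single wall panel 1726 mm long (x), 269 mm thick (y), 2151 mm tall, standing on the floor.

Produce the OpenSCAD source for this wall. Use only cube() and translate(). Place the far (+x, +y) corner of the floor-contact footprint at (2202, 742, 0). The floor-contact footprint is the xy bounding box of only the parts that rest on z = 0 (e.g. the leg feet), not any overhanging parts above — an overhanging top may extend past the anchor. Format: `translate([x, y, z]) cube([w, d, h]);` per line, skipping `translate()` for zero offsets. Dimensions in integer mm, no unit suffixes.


translate([476, 473, 0]) cube([1726, 269, 2151]);


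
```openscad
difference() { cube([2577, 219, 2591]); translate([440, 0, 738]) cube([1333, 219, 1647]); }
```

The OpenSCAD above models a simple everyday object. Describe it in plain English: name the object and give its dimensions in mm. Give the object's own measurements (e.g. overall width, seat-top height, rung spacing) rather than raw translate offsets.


A wall 2577 mm long (x), 219 mm thick (y), 2591 mm tall, with a rectangular window opening cut through it. The opening is 1333 mm wide and 1647 mm tall; its sill is at z = 738 mm and its near (−x) edge is 440 mm from the wall's −x end. The opening passes through the full wall thickness.


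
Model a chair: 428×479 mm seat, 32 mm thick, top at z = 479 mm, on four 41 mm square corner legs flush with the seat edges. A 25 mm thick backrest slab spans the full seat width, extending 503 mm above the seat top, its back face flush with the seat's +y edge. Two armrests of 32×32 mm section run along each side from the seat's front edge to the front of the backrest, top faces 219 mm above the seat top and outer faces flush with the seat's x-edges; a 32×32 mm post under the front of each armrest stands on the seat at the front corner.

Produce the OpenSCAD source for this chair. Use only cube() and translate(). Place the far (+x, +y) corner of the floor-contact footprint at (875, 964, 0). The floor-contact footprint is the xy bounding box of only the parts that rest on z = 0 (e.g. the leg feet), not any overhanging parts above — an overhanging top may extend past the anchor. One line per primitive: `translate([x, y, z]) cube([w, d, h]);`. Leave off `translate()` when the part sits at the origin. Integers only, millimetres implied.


translate([447, 485, 447]) cube([428, 479, 32]);
translate([447, 485, 0]) cube([41, 41, 447]);
translate([834, 485, 0]) cube([41, 41, 447]);
translate([447, 923, 0]) cube([41, 41, 447]);
translate([834, 923, 0]) cube([41, 41, 447]);
translate([447, 939, 479]) cube([428, 25, 503]);
translate([447, 485, 666]) cube([32, 454, 32]);
translate([843, 485, 666]) cube([32, 454, 32]);
translate([447, 485, 479]) cube([32, 32, 187]);
translate([843, 485, 479]) cube([32, 32, 187]);
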